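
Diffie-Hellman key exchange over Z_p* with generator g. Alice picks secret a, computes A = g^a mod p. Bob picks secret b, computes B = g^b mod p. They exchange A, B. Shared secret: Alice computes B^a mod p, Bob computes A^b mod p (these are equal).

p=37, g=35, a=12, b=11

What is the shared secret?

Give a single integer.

A = 35^12 mod 37  (bits of 12 = 1100)
  bit 0 = 1: r = r^2 * 35 mod 37 = 1^2 * 35 = 1*35 = 35
  bit 1 = 1: r = r^2 * 35 mod 37 = 35^2 * 35 = 4*35 = 29
  bit 2 = 0: r = r^2 mod 37 = 29^2 = 27
  bit 3 = 0: r = r^2 mod 37 = 27^2 = 26
  -> A = 26
B = 35^11 mod 37  (bits of 11 = 1011)
  bit 0 = 1: r = r^2 * 35 mod 37 = 1^2 * 35 = 1*35 = 35
  bit 1 = 0: r = r^2 mod 37 = 35^2 = 4
  bit 2 = 1: r = r^2 * 35 mod 37 = 4^2 * 35 = 16*35 = 5
  bit 3 = 1: r = r^2 * 35 mod 37 = 5^2 * 35 = 25*35 = 24
  -> B = 24
s = B^a = 24^12 mod 37  (bits of 12 = 1100)
  bit 0 = 1: r = r^2 * 24 mod 37 = 1^2 * 24 = 1*24 = 24
  bit 1 = 1: r = r^2 * 24 mod 37 = 24^2 * 24 = 21*24 = 23
  bit 2 = 0: r = r^2 mod 37 = 23^2 = 11
  bit 3 = 0: r = r^2 mod 37 = 11^2 = 10
  -> s = B^a = 10

Answer: 10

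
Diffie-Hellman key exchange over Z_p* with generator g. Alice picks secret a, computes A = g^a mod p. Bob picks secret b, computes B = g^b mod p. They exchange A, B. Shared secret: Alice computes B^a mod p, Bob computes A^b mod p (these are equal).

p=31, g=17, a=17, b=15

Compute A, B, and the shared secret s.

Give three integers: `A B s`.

Answer: 21 30 30

Derivation:
A = 17^17 mod 31  (bits of 17 = 10001)
  bit 0 = 1: r = r^2 * 17 mod 31 = 1^2 * 17 = 1*17 = 17
  bit 1 = 0: r = r^2 mod 31 = 17^2 = 10
  bit 2 = 0: r = r^2 mod 31 = 10^2 = 7
  bit 3 = 0: r = r^2 mod 31 = 7^2 = 18
  bit 4 = 1: r = r^2 * 17 mod 31 = 18^2 * 17 = 14*17 = 21
  -> A = 21
B = 17^15 mod 31  (bits of 15 = 1111)
  bit 0 = 1: r = r^2 * 17 mod 31 = 1^2 * 17 = 1*17 = 17
  bit 1 = 1: r = r^2 * 17 mod 31 = 17^2 * 17 = 10*17 = 15
  bit 2 = 1: r = r^2 * 17 mod 31 = 15^2 * 17 = 8*17 = 12
  bit 3 = 1: r = r^2 * 17 mod 31 = 12^2 * 17 = 20*17 = 30
  -> B = 30
s = B^a = 30^17 mod 31  (bits of 17 = 10001)
  bit 0 = 1: r = r^2 * 30 mod 31 = 1^2 * 30 = 1*30 = 30
  bit 1 = 0: r = r^2 mod 31 = 30^2 = 1
  bit 2 = 0: r = r^2 mod 31 = 1^2 = 1
  bit 3 = 0: r = r^2 mod 31 = 1^2 = 1
  bit 4 = 1: r = r^2 * 30 mod 31 = 1^2 * 30 = 1*30 = 30
  -> s = B^a = 30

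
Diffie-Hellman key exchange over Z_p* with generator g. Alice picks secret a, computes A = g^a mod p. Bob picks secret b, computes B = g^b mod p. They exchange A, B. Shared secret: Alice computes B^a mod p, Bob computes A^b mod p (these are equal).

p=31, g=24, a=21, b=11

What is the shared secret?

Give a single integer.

Answer: 27

Derivation:
A = 24^21 mod 31  (bits of 21 = 10101)
  bit 0 = 1: r = r^2 * 24 mod 31 = 1^2 * 24 = 1*24 = 24
  bit 1 = 0: r = r^2 mod 31 = 24^2 = 18
  bit 2 = 1: r = r^2 * 24 mod 31 = 18^2 * 24 = 14*24 = 26
  bit 3 = 0: r = r^2 mod 31 = 26^2 = 25
  bit 4 = 1: r = r^2 * 24 mod 31 = 25^2 * 24 = 5*24 = 27
  -> A = 27
B = 24^11 mod 31  (bits of 11 = 1011)
  bit 0 = 1: r = r^2 * 24 mod 31 = 1^2 * 24 = 1*24 = 24
  bit 1 = 0: r = r^2 mod 31 = 24^2 = 18
  bit 2 = 1: r = r^2 * 24 mod 31 = 18^2 * 24 = 14*24 = 26
  bit 3 = 1: r = r^2 * 24 mod 31 = 26^2 * 24 = 25*24 = 11
  -> B = 11
s = B^a = 11^21 mod 31  (bits of 21 = 10101)
  bit 0 = 1: r = r^2 * 11 mod 31 = 1^2 * 11 = 1*11 = 11
  bit 1 = 0: r = r^2 mod 31 = 11^2 = 28
  bit 2 = 1: r = r^2 * 11 mod 31 = 28^2 * 11 = 9*11 = 6
  bit 3 = 0: r = r^2 mod 31 = 6^2 = 5
  bit 4 = 1: r = r^2 * 11 mod 31 = 5^2 * 11 = 25*11 = 27
  -> s = B^a = 27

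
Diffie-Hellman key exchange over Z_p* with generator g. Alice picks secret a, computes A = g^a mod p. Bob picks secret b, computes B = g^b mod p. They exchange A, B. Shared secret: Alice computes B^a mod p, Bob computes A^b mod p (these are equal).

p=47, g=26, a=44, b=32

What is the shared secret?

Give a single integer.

Answer: 36

Derivation:
A = 26^44 mod 47  (bits of 44 = 101100)
  bit 0 = 1: r = r^2 * 26 mod 47 = 1^2 * 26 = 1*26 = 26
  bit 1 = 0: r = r^2 mod 47 = 26^2 = 18
  bit 2 = 1: r = r^2 * 26 mod 47 = 18^2 * 26 = 42*26 = 11
  bit 3 = 1: r = r^2 * 26 mod 47 = 11^2 * 26 = 27*26 = 44
  bit 4 = 0: r = r^2 mod 47 = 44^2 = 9
  bit 5 = 0: r = r^2 mod 47 = 9^2 = 34
  -> A = 34
B = 26^32 mod 47  (bits of 32 = 100000)
  bit 0 = 1: r = r^2 * 26 mod 47 = 1^2 * 26 = 1*26 = 26
  bit 1 = 0: r = r^2 mod 47 = 26^2 = 18
  bit 2 = 0: r = r^2 mod 47 = 18^2 = 42
  bit 3 = 0: r = r^2 mod 47 = 42^2 = 25
  bit 4 = 0: r = r^2 mod 47 = 25^2 = 14
  bit 5 = 0: r = r^2 mod 47 = 14^2 = 8
  -> B = 8
s = B^a = 8^44 mod 47  (bits of 44 = 101100)
  bit 0 = 1: r = r^2 * 8 mod 47 = 1^2 * 8 = 1*8 = 8
  bit 1 = 0: r = r^2 mod 47 = 8^2 = 17
  bit 2 = 1: r = r^2 * 8 mod 47 = 17^2 * 8 = 7*8 = 9
  bit 3 = 1: r = r^2 * 8 mod 47 = 9^2 * 8 = 34*8 = 37
  bit 4 = 0: r = r^2 mod 47 = 37^2 = 6
  bit 5 = 0: r = r^2 mod 47 = 6^2 = 36
  -> s = B^a = 36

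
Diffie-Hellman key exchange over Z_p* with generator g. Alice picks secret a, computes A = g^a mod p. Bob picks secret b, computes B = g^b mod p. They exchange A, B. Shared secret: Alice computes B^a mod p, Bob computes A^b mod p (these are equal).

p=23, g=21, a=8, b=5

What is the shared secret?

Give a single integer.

Answer: 13

Derivation:
A = 21^8 mod 23  (bits of 8 = 1000)
  bit 0 = 1: r = r^2 * 21 mod 23 = 1^2 * 21 = 1*21 = 21
  bit 1 = 0: r = r^2 mod 23 = 21^2 = 4
  bit 2 = 0: r = r^2 mod 23 = 4^2 = 16
  bit 3 = 0: r = r^2 mod 23 = 16^2 = 3
  -> A = 3
B = 21^5 mod 23  (bits of 5 = 101)
  bit 0 = 1: r = r^2 * 21 mod 23 = 1^2 * 21 = 1*21 = 21
  bit 1 = 0: r = r^2 mod 23 = 21^2 = 4
  bit 2 = 1: r = r^2 * 21 mod 23 = 4^2 * 21 = 16*21 = 14
  -> B = 14
s = B^a = 14^8 mod 23  (bits of 8 = 1000)
  bit 0 = 1: r = r^2 * 14 mod 23 = 1^2 * 14 = 1*14 = 14
  bit 1 = 0: r = r^2 mod 23 = 14^2 = 12
  bit 2 = 0: r = r^2 mod 23 = 12^2 = 6
  bit 3 = 0: r = r^2 mod 23 = 6^2 = 13
  -> s = B^a = 13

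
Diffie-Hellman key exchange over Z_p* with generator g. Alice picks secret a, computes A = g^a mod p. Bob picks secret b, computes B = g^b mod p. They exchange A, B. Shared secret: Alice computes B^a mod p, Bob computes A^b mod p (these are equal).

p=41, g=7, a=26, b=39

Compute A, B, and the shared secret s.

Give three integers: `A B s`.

A = 7^26 mod 41  (bits of 26 = 11010)
  bit 0 = 1: r = r^2 * 7 mod 41 = 1^2 * 7 = 1*7 = 7
  bit 1 = 1: r = r^2 * 7 mod 41 = 7^2 * 7 = 8*7 = 15
  bit 2 = 0: r = r^2 mod 41 = 15^2 = 20
  bit 3 = 1: r = r^2 * 7 mod 41 = 20^2 * 7 = 31*7 = 12
  bit 4 = 0: r = r^2 mod 41 = 12^2 = 21
  -> A = 21
B = 7^39 mod 41  (bits of 39 = 100111)
  bit 0 = 1: r = r^2 * 7 mod 41 = 1^2 * 7 = 1*7 = 7
  bit 1 = 0: r = r^2 mod 41 = 7^2 = 8
  bit 2 = 0: r = r^2 mod 41 = 8^2 = 23
  bit 3 = 1: r = r^2 * 7 mod 41 = 23^2 * 7 = 37*7 = 13
  bit 4 = 1: r = r^2 * 7 mod 41 = 13^2 * 7 = 5*7 = 35
  bit 5 = 1: r = r^2 * 7 mod 41 = 35^2 * 7 = 36*7 = 6
  -> B = 6
s = B^a = 6^26 mod 41  (bits of 26 = 11010)
  bit 0 = 1: r = r^2 * 6 mod 41 = 1^2 * 6 = 1*6 = 6
  bit 1 = 1: r = r^2 * 6 mod 41 = 6^2 * 6 = 36*6 = 11
  bit 2 = 0: r = r^2 mod 41 = 11^2 = 39
  bit 3 = 1: r = r^2 * 6 mod 41 = 39^2 * 6 = 4*6 = 24
  bit 4 = 0: r = r^2 mod 41 = 24^2 = 2
  -> s = B^a = 2

Answer: 21 6 2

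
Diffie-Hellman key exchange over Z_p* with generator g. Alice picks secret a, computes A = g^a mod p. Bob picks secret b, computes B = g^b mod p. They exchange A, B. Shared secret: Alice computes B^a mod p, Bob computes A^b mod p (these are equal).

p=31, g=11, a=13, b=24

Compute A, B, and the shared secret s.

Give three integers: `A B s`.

A = 11^13 mod 31  (bits of 13 = 1101)
  bit 0 = 1: r = r^2 * 11 mod 31 = 1^2 * 11 = 1*11 = 11
  bit 1 = 1: r = r^2 * 11 mod 31 = 11^2 * 11 = 28*11 = 29
  bit 2 = 0: r = r^2 mod 31 = 29^2 = 4
  bit 3 = 1: r = r^2 * 11 mod 31 = 4^2 * 11 = 16*11 = 21
  -> A = 21
B = 11^24 mod 31  (bits of 24 = 11000)
  bit 0 = 1: r = r^2 * 11 mod 31 = 1^2 * 11 = 1*11 = 11
  bit 1 = 1: r = r^2 * 11 mod 31 = 11^2 * 11 = 28*11 = 29
  bit 2 = 0: r = r^2 mod 31 = 29^2 = 4
  bit 3 = 0: r = r^2 mod 31 = 4^2 = 16
  bit 4 = 0: r = r^2 mod 31 = 16^2 = 8
  -> B = 8
s = B^a = 8^13 mod 31  (bits of 13 = 1101)
  bit 0 = 1: r = r^2 * 8 mod 31 = 1^2 * 8 = 1*8 = 8
  bit 1 = 1: r = r^2 * 8 mod 31 = 8^2 * 8 = 2*8 = 16
  bit 2 = 0: r = r^2 mod 31 = 16^2 = 8
  bit 3 = 1: r = r^2 * 8 mod 31 = 8^2 * 8 = 2*8 = 16
  -> s = B^a = 16

Answer: 21 8 16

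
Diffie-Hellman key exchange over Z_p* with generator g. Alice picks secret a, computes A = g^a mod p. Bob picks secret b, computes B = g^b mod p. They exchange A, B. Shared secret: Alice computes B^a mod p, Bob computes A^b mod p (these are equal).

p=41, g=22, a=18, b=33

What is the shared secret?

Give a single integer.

A = 22^18 mod 41  (bits of 18 = 10010)
  bit 0 = 1: r = r^2 * 22 mod 41 = 1^2 * 22 = 1*22 = 22
  bit 1 = 0: r = r^2 mod 41 = 22^2 = 33
  bit 2 = 0: r = r^2 mod 41 = 33^2 = 23
  bit 3 = 1: r = r^2 * 22 mod 41 = 23^2 * 22 = 37*22 = 35
  bit 4 = 0: r = r^2 mod 41 = 35^2 = 36
  -> A = 36
B = 22^33 mod 41  (bits of 33 = 100001)
  bit 0 = 1: r = r^2 * 22 mod 41 = 1^2 * 22 = 1*22 = 22
  bit 1 = 0: r = r^2 mod 41 = 22^2 = 33
  bit 2 = 0: r = r^2 mod 41 = 33^2 = 23
  bit 3 = 0: r = r^2 mod 41 = 23^2 = 37
  bit 4 = 0: r = r^2 mod 41 = 37^2 = 16
  bit 5 = 1: r = r^2 * 22 mod 41 = 16^2 * 22 = 10*22 = 15
  -> B = 15
s = B^a = 15^18 mod 41  (bits of 18 = 10010)
  bit 0 = 1: r = r^2 * 15 mod 41 = 1^2 * 15 = 1*15 = 15
  bit 1 = 0: r = r^2 mod 41 = 15^2 = 20
  bit 2 = 0: r = r^2 mod 41 = 20^2 = 31
  bit 3 = 1: r = r^2 * 15 mod 41 = 31^2 * 15 = 18*15 = 24
  bit 4 = 0: r = r^2 mod 41 = 24^2 = 2
  -> s = B^a = 2

Answer: 2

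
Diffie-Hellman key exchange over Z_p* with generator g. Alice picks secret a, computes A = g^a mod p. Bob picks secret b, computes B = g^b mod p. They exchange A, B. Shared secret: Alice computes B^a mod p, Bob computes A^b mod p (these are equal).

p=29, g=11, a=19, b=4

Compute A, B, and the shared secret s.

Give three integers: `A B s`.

Answer: 15 25 20

Derivation:
A = 11^19 mod 29  (bits of 19 = 10011)
  bit 0 = 1: r = r^2 * 11 mod 29 = 1^2 * 11 = 1*11 = 11
  bit 1 = 0: r = r^2 mod 29 = 11^2 = 5
  bit 2 = 0: r = r^2 mod 29 = 5^2 = 25
  bit 3 = 1: r = r^2 * 11 mod 29 = 25^2 * 11 = 16*11 = 2
  bit 4 = 1: r = r^2 * 11 mod 29 = 2^2 * 11 = 4*11 = 15
  -> A = 15
B = 11^4 mod 29  (bits of 4 = 100)
  bit 0 = 1: r = r^2 * 11 mod 29 = 1^2 * 11 = 1*11 = 11
  bit 1 = 0: r = r^2 mod 29 = 11^2 = 5
  bit 2 = 0: r = r^2 mod 29 = 5^2 = 25
  -> B = 25
s = B^a = 25^19 mod 29  (bits of 19 = 10011)
  bit 0 = 1: r = r^2 * 25 mod 29 = 1^2 * 25 = 1*25 = 25
  bit 1 = 0: r = r^2 mod 29 = 25^2 = 16
  bit 2 = 0: r = r^2 mod 29 = 16^2 = 24
  bit 3 = 1: r = r^2 * 25 mod 29 = 24^2 * 25 = 25*25 = 16
  bit 4 = 1: r = r^2 * 25 mod 29 = 16^2 * 25 = 24*25 = 20
  -> s = B^a = 20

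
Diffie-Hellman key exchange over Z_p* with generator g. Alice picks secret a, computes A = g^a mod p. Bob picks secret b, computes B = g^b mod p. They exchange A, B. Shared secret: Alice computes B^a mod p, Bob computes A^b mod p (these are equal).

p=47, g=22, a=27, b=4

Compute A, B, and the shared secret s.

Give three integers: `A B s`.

A = 22^27 mod 47  (bits of 27 = 11011)
  bit 0 = 1: r = r^2 * 22 mod 47 = 1^2 * 22 = 1*22 = 22
  bit 1 = 1: r = r^2 * 22 mod 47 = 22^2 * 22 = 14*22 = 26
  bit 2 = 0: r = r^2 mod 47 = 26^2 = 18
  bit 3 = 1: r = r^2 * 22 mod 47 = 18^2 * 22 = 42*22 = 31
  bit 4 = 1: r = r^2 * 22 mod 47 = 31^2 * 22 = 21*22 = 39
  -> A = 39
B = 22^4 mod 47  (bits of 4 = 100)
  bit 0 = 1: r = r^2 * 22 mod 47 = 1^2 * 22 = 1*22 = 22
  bit 1 = 0: r = r^2 mod 47 = 22^2 = 14
  bit 2 = 0: r = r^2 mod 47 = 14^2 = 8
  -> B = 8
s = B^a = 8^27 mod 47  (bits of 27 = 11011)
  bit 0 = 1: r = r^2 * 8 mod 47 = 1^2 * 8 = 1*8 = 8
  bit 1 = 1: r = r^2 * 8 mod 47 = 8^2 * 8 = 17*8 = 42
  bit 2 = 0: r = r^2 mod 47 = 42^2 = 25
  bit 3 = 1: r = r^2 * 8 mod 47 = 25^2 * 8 = 14*8 = 18
  bit 4 = 1: r = r^2 * 8 mod 47 = 18^2 * 8 = 42*8 = 7
  -> s = B^a = 7

Answer: 39 8 7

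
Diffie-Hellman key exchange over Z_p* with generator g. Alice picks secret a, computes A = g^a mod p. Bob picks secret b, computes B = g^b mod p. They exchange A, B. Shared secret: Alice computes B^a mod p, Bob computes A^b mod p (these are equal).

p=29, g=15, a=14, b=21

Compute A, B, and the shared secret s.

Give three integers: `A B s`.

Answer: 28 12 28

Derivation:
A = 15^14 mod 29  (bits of 14 = 1110)
  bit 0 = 1: r = r^2 * 15 mod 29 = 1^2 * 15 = 1*15 = 15
  bit 1 = 1: r = r^2 * 15 mod 29 = 15^2 * 15 = 22*15 = 11
  bit 2 = 1: r = r^2 * 15 mod 29 = 11^2 * 15 = 5*15 = 17
  bit 3 = 0: r = r^2 mod 29 = 17^2 = 28
  -> A = 28
B = 15^21 mod 29  (bits of 21 = 10101)
  bit 0 = 1: r = r^2 * 15 mod 29 = 1^2 * 15 = 1*15 = 15
  bit 1 = 0: r = r^2 mod 29 = 15^2 = 22
  bit 2 = 1: r = r^2 * 15 mod 29 = 22^2 * 15 = 20*15 = 10
  bit 3 = 0: r = r^2 mod 29 = 10^2 = 13
  bit 4 = 1: r = r^2 * 15 mod 29 = 13^2 * 15 = 24*15 = 12
  -> B = 12
s = B^a = 12^14 mod 29  (bits of 14 = 1110)
  bit 0 = 1: r = r^2 * 12 mod 29 = 1^2 * 12 = 1*12 = 12
  bit 1 = 1: r = r^2 * 12 mod 29 = 12^2 * 12 = 28*12 = 17
  bit 2 = 1: r = r^2 * 12 mod 29 = 17^2 * 12 = 28*12 = 17
  bit 3 = 0: r = r^2 mod 29 = 17^2 = 28
  -> s = B^a = 28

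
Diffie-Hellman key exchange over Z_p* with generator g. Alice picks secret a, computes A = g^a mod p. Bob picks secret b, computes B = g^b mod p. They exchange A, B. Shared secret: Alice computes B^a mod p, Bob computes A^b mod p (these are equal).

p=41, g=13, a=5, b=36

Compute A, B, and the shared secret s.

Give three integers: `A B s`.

A = 13^5 mod 41  (bits of 5 = 101)
  bit 0 = 1: r = r^2 * 13 mod 41 = 1^2 * 13 = 1*13 = 13
  bit 1 = 0: r = r^2 mod 41 = 13^2 = 5
  bit 2 = 1: r = r^2 * 13 mod 41 = 5^2 * 13 = 25*13 = 38
  -> A = 38
B = 13^36 mod 41  (bits of 36 = 100100)
  bit 0 = 1: r = r^2 * 13 mod 41 = 1^2 * 13 = 1*13 = 13
  bit 1 = 0: r = r^2 mod 41 = 13^2 = 5
  bit 2 = 0: r = r^2 mod 41 = 5^2 = 25
  bit 3 = 1: r = r^2 * 13 mod 41 = 25^2 * 13 = 10*13 = 7
  bit 4 = 0: r = r^2 mod 41 = 7^2 = 8
  bit 5 = 0: r = r^2 mod 41 = 8^2 = 23
  -> B = 23
s = B^a = 23^5 mod 41  (bits of 5 = 101)
  bit 0 = 1: r = r^2 * 23 mod 41 = 1^2 * 23 = 1*23 = 23
  bit 1 = 0: r = r^2 mod 41 = 23^2 = 37
  bit 2 = 1: r = r^2 * 23 mod 41 = 37^2 * 23 = 16*23 = 40
  -> s = B^a = 40

Answer: 38 23 40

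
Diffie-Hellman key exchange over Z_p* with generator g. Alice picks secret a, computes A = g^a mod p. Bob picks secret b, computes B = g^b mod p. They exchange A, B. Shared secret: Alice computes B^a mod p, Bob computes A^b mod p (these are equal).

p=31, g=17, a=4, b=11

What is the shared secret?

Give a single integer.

Answer: 20

Derivation:
A = 17^4 mod 31  (bits of 4 = 100)
  bit 0 = 1: r = r^2 * 17 mod 31 = 1^2 * 17 = 1*17 = 17
  bit 1 = 0: r = r^2 mod 31 = 17^2 = 10
  bit 2 = 0: r = r^2 mod 31 = 10^2 = 7
  -> A = 7
B = 17^11 mod 31  (bits of 11 = 1011)
  bit 0 = 1: r = r^2 * 17 mod 31 = 1^2 * 17 = 1*17 = 17
  bit 1 = 0: r = r^2 mod 31 = 17^2 = 10
  bit 2 = 1: r = r^2 * 17 mod 31 = 10^2 * 17 = 7*17 = 26
  bit 3 = 1: r = r^2 * 17 mod 31 = 26^2 * 17 = 25*17 = 22
  -> B = 22
s = B^a = 22^4 mod 31  (bits of 4 = 100)
  bit 0 = 1: r = r^2 * 22 mod 31 = 1^2 * 22 = 1*22 = 22
  bit 1 = 0: r = r^2 mod 31 = 22^2 = 19
  bit 2 = 0: r = r^2 mod 31 = 19^2 = 20
  -> s = B^a = 20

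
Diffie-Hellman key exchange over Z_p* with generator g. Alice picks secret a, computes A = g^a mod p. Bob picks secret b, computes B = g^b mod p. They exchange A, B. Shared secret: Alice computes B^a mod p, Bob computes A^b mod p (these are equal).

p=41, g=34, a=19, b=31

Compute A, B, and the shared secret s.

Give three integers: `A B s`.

A = 34^19 mod 41  (bits of 19 = 10011)
  bit 0 = 1: r = r^2 * 34 mod 41 = 1^2 * 34 = 1*34 = 34
  bit 1 = 0: r = r^2 mod 41 = 34^2 = 8
  bit 2 = 0: r = r^2 mod 41 = 8^2 = 23
  bit 3 = 1: r = r^2 * 34 mod 41 = 23^2 * 34 = 37*34 = 28
  bit 4 = 1: r = r^2 * 34 mod 41 = 28^2 * 34 = 5*34 = 6
  -> A = 6
B = 34^31 mod 41  (bits of 31 = 11111)
  bit 0 = 1: r = r^2 * 34 mod 41 = 1^2 * 34 = 1*34 = 34
  bit 1 = 1: r = r^2 * 34 mod 41 = 34^2 * 34 = 8*34 = 26
  bit 2 = 1: r = r^2 * 34 mod 41 = 26^2 * 34 = 20*34 = 24
  bit 3 = 1: r = r^2 * 34 mod 41 = 24^2 * 34 = 2*34 = 27
  bit 4 = 1: r = r^2 * 34 mod 41 = 27^2 * 34 = 32*34 = 22
  -> B = 22
s = B^a = 22^19 mod 41  (bits of 19 = 10011)
  bit 0 = 1: r = r^2 * 22 mod 41 = 1^2 * 22 = 1*22 = 22
  bit 1 = 0: r = r^2 mod 41 = 22^2 = 33
  bit 2 = 0: r = r^2 mod 41 = 33^2 = 23
  bit 3 = 1: r = r^2 * 22 mod 41 = 23^2 * 22 = 37*22 = 35
  bit 4 = 1: r = r^2 * 22 mod 41 = 35^2 * 22 = 36*22 = 13
  -> s = B^a = 13

Answer: 6 22 13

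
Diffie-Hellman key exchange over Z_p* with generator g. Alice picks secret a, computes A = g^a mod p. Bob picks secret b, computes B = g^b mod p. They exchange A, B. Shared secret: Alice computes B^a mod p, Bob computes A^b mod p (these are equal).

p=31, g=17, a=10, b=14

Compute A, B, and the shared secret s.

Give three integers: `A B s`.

Answer: 25 20 5

Derivation:
A = 17^10 mod 31  (bits of 10 = 1010)
  bit 0 = 1: r = r^2 * 17 mod 31 = 1^2 * 17 = 1*17 = 17
  bit 1 = 0: r = r^2 mod 31 = 17^2 = 10
  bit 2 = 1: r = r^2 * 17 mod 31 = 10^2 * 17 = 7*17 = 26
  bit 3 = 0: r = r^2 mod 31 = 26^2 = 25
  -> A = 25
B = 17^14 mod 31  (bits of 14 = 1110)
  bit 0 = 1: r = r^2 * 17 mod 31 = 1^2 * 17 = 1*17 = 17
  bit 1 = 1: r = r^2 * 17 mod 31 = 17^2 * 17 = 10*17 = 15
  bit 2 = 1: r = r^2 * 17 mod 31 = 15^2 * 17 = 8*17 = 12
  bit 3 = 0: r = r^2 mod 31 = 12^2 = 20
  -> B = 20
s = B^a = 20^10 mod 31  (bits of 10 = 1010)
  bit 0 = 1: r = r^2 * 20 mod 31 = 1^2 * 20 = 1*20 = 20
  bit 1 = 0: r = r^2 mod 31 = 20^2 = 28
  bit 2 = 1: r = r^2 * 20 mod 31 = 28^2 * 20 = 9*20 = 25
  bit 3 = 0: r = r^2 mod 31 = 25^2 = 5
  -> s = B^a = 5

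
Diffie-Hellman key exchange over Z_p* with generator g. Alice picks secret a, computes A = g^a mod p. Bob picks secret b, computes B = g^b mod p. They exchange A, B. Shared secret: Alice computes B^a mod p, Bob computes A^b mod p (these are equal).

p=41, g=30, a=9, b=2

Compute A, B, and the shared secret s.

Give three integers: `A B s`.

Answer: 29 39 21

Derivation:
A = 30^9 mod 41  (bits of 9 = 1001)
  bit 0 = 1: r = r^2 * 30 mod 41 = 1^2 * 30 = 1*30 = 30
  bit 1 = 0: r = r^2 mod 41 = 30^2 = 39
  bit 2 = 0: r = r^2 mod 41 = 39^2 = 4
  bit 3 = 1: r = r^2 * 30 mod 41 = 4^2 * 30 = 16*30 = 29
  -> A = 29
B = 30^2 mod 41  (bits of 2 = 10)
  bit 0 = 1: r = r^2 * 30 mod 41 = 1^2 * 30 = 1*30 = 30
  bit 1 = 0: r = r^2 mod 41 = 30^2 = 39
  -> B = 39
s = B^a = 39^9 mod 41  (bits of 9 = 1001)
  bit 0 = 1: r = r^2 * 39 mod 41 = 1^2 * 39 = 1*39 = 39
  bit 1 = 0: r = r^2 mod 41 = 39^2 = 4
  bit 2 = 0: r = r^2 mod 41 = 4^2 = 16
  bit 3 = 1: r = r^2 * 39 mod 41 = 16^2 * 39 = 10*39 = 21
  -> s = B^a = 21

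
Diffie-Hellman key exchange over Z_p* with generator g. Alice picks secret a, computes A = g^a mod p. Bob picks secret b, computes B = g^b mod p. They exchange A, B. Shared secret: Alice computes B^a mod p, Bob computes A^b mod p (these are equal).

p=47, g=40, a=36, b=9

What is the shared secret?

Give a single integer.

Answer: 2

Derivation:
A = 40^36 mod 47  (bits of 36 = 100100)
  bit 0 = 1: r = r^2 * 40 mod 47 = 1^2 * 40 = 1*40 = 40
  bit 1 = 0: r = r^2 mod 47 = 40^2 = 2
  bit 2 = 0: r = r^2 mod 47 = 2^2 = 4
  bit 3 = 1: r = r^2 * 40 mod 47 = 4^2 * 40 = 16*40 = 29
  bit 4 = 0: r = r^2 mod 47 = 29^2 = 42
  bit 5 = 0: r = r^2 mod 47 = 42^2 = 25
  -> A = 25
B = 40^9 mod 47  (bits of 9 = 1001)
  bit 0 = 1: r = r^2 * 40 mod 47 = 1^2 * 40 = 1*40 = 40
  bit 1 = 0: r = r^2 mod 47 = 40^2 = 2
  bit 2 = 0: r = r^2 mod 47 = 2^2 = 4
  bit 3 = 1: r = r^2 * 40 mod 47 = 4^2 * 40 = 16*40 = 29
  -> B = 29
s = B^a = 29^36 mod 47  (bits of 36 = 100100)
  bit 0 = 1: r = r^2 * 29 mod 47 = 1^2 * 29 = 1*29 = 29
  bit 1 = 0: r = r^2 mod 47 = 29^2 = 42
  bit 2 = 0: r = r^2 mod 47 = 42^2 = 25
  bit 3 = 1: r = r^2 * 29 mod 47 = 25^2 * 29 = 14*29 = 30
  bit 4 = 0: r = r^2 mod 47 = 30^2 = 7
  bit 5 = 0: r = r^2 mod 47 = 7^2 = 2
  -> s = B^a = 2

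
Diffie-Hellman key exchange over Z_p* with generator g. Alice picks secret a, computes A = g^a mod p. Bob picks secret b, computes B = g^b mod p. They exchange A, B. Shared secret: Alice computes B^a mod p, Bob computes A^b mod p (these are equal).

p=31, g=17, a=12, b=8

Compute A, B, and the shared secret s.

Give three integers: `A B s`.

Answer: 2 18 8

Derivation:
A = 17^12 mod 31  (bits of 12 = 1100)
  bit 0 = 1: r = r^2 * 17 mod 31 = 1^2 * 17 = 1*17 = 17
  bit 1 = 1: r = r^2 * 17 mod 31 = 17^2 * 17 = 10*17 = 15
  bit 2 = 0: r = r^2 mod 31 = 15^2 = 8
  bit 3 = 0: r = r^2 mod 31 = 8^2 = 2
  -> A = 2
B = 17^8 mod 31  (bits of 8 = 1000)
  bit 0 = 1: r = r^2 * 17 mod 31 = 1^2 * 17 = 1*17 = 17
  bit 1 = 0: r = r^2 mod 31 = 17^2 = 10
  bit 2 = 0: r = r^2 mod 31 = 10^2 = 7
  bit 3 = 0: r = r^2 mod 31 = 7^2 = 18
  -> B = 18
s = B^a = 18^12 mod 31  (bits of 12 = 1100)
  bit 0 = 1: r = r^2 * 18 mod 31 = 1^2 * 18 = 1*18 = 18
  bit 1 = 1: r = r^2 * 18 mod 31 = 18^2 * 18 = 14*18 = 4
  bit 2 = 0: r = r^2 mod 31 = 4^2 = 16
  bit 3 = 0: r = r^2 mod 31 = 16^2 = 8
  -> s = B^a = 8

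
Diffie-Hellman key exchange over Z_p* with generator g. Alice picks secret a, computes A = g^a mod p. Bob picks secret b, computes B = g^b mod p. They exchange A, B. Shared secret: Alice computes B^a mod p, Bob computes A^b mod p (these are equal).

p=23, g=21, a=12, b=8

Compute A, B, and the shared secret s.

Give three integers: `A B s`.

Answer: 2 3 3

Derivation:
A = 21^12 mod 23  (bits of 12 = 1100)
  bit 0 = 1: r = r^2 * 21 mod 23 = 1^2 * 21 = 1*21 = 21
  bit 1 = 1: r = r^2 * 21 mod 23 = 21^2 * 21 = 4*21 = 15
  bit 2 = 0: r = r^2 mod 23 = 15^2 = 18
  bit 3 = 0: r = r^2 mod 23 = 18^2 = 2
  -> A = 2
B = 21^8 mod 23  (bits of 8 = 1000)
  bit 0 = 1: r = r^2 * 21 mod 23 = 1^2 * 21 = 1*21 = 21
  bit 1 = 0: r = r^2 mod 23 = 21^2 = 4
  bit 2 = 0: r = r^2 mod 23 = 4^2 = 16
  bit 3 = 0: r = r^2 mod 23 = 16^2 = 3
  -> B = 3
s = B^a = 3^12 mod 23  (bits of 12 = 1100)
  bit 0 = 1: r = r^2 * 3 mod 23 = 1^2 * 3 = 1*3 = 3
  bit 1 = 1: r = r^2 * 3 mod 23 = 3^2 * 3 = 9*3 = 4
  bit 2 = 0: r = r^2 mod 23 = 4^2 = 16
  bit 3 = 0: r = r^2 mod 23 = 16^2 = 3
  -> s = B^a = 3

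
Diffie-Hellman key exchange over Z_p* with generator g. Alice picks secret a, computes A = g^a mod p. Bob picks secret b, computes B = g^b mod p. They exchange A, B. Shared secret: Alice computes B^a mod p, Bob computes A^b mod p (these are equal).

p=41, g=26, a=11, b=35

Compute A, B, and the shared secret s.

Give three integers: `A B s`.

A = 26^11 mod 41  (bits of 11 = 1011)
  bit 0 = 1: r = r^2 * 26 mod 41 = 1^2 * 26 = 1*26 = 26
  bit 1 = 0: r = r^2 mod 41 = 26^2 = 20
  bit 2 = 1: r = r^2 * 26 mod 41 = 20^2 * 26 = 31*26 = 27
  bit 3 = 1: r = r^2 * 26 mod 41 = 27^2 * 26 = 32*26 = 12
  -> A = 12
B = 26^35 mod 41  (bits of 35 = 100011)
  bit 0 = 1: r = r^2 * 26 mod 41 = 1^2 * 26 = 1*26 = 26
  bit 1 = 0: r = r^2 mod 41 = 26^2 = 20
  bit 2 = 0: r = r^2 mod 41 = 20^2 = 31
  bit 3 = 0: r = r^2 mod 41 = 31^2 = 18
  bit 4 = 1: r = r^2 * 26 mod 41 = 18^2 * 26 = 37*26 = 19
  bit 5 = 1: r = r^2 * 26 mod 41 = 19^2 * 26 = 33*26 = 38
  -> B = 38
s = B^a = 38^11 mod 41  (bits of 11 = 1011)
  bit 0 = 1: r = r^2 * 38 mod 41 = 1^2 * 38 = 1*38 = 38
  bit 1 = 0: r = r^2 mod 41 = 38^2 = 9
  bit 2 = 1: r = r^2 * 38 mod 41 = 9^2 * 38 = 40*38 = 3
  bit 3 = 1: r = r^2 * 38 mod 41 = 3^2 * 38 = 9*38 = 14
  -> s = B^a = 14

Answer: 12 38 14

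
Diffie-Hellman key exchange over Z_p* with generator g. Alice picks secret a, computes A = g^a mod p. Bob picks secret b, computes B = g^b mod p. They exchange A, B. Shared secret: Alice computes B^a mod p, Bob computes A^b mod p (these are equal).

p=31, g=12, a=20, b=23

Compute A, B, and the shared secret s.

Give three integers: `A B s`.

Answer: 5 22 25

Derivation:
A = 12^20 mod 31  (bits of 20 = 10100)
  bit 0 = 1: r = r^2 * 12 mod 31 = 1^2 * 12 = 1*12 = 12
  bit 1 = 0: r = r^2 mod 31 = 12^2 = 20
  bit 2 = 1: r = r^2 * 12 mod 31 = 20^2 * 12 = 28*12 = 26
  bit 3 = 0: r = r^2 mod 31 = 26^2 = 25
  bit 4 = 0: r = r^2 mod 31 = 25^2 = 5
  -> A = 5
B = 12^23 mod 31  (bits of 23 = 10111)
  bit 0 = 1: r = r^2 * 12 mod 31 = 1^2 * 12 = 1*12 = 12
  bit 1 = 0: r = r^2 mod 31 = 12^2 = 20
  bit 2 = 1: r = r^2 * 12 mod 31 = 20^2 * 12 = 28*12 = 26
  bit 3 = 1: r = r^2 * 12 mod 31 = 26^2 * 12 = 25*12 = 21
  bit 4 = 1: r = r^2 * 12 mod 31 = 21^2 * 12 = 7*12 = 22
  -> B = 22
s = B^a = 22^20 mod 31  (bits of 20 = 10100)
  bit 0 = 1: r = r^2 * 22 mod 31 = 1^2 * 22 = 1*22 = 22
  bit 1 = 0: r = r^2 mod 31 = 22^2 = 19
  bit 2 = 1: r = r^2 * 22 mod 31 = 19^2 * 22 = 20*22 = 6
  bit 3 = 0: r = r^2 mod 31 = 6^2 = 5
  bit 4 = 0: r = r^2 mod 31 = 5^2 = 25
  -> s = B^a = 25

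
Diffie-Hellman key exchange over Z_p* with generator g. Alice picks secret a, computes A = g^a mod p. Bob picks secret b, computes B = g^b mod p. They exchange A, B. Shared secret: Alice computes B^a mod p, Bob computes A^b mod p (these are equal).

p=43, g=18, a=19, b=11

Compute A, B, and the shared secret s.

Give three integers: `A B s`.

A = 18^19 mod 43  (bits of 19 = 10011)
  bit 0 = 1: r = r^2 * 18 mod 43 = 1^2 * 18 = 1*18 = 18
  bit 1 = 0: r = r^2 mod 43 = 18^2 = 23
  bit 2 = 0: r = r^2 mod 43 = 23^2 = 13
  bit 3 = 1: r = r^2 * 18 mod 43 = 13^2 * 18 = 40*18 = 32
  bit 4 = 1: r = r^2 * 18 mod 43 = 32^2 * 18 = 35*18 = 28
  -> A = 28
B = 18^11 mod 43  (bits of 11 = 1011)
  bit 0 = 1: r = r^2 * 18 mod 43 = 1^2 * 18 = 1*18 = 18
  bit 1 = 0: r = r^2 mod 43 = 18^2 = 23
  bit 2 = 1: r = r^2 * 18 mod 43 = 23^2 * 18 = 13*18 = 19
  bit 3 = 1: r = r^2 * 18 mod 43 = 19^2 * 18 = 17*18 = 5
  -> B = 5
s = B^a = 5^19 mod 43  (bits of 19 = 10011)
  bit 0 = 1: r = r^2 * 5 mod 43 = 1^2 * 5 = 1*5 = 5
  bit 1 = 0: r = r^2 mod 43 = 5^2 = 25
  bit 2 = 0: r = r^2 mod 43 = 25^2 = 23
  bit 3 = 1: r = r^2 * 5 mod 43 = 23^2 * 5 = 13*5 = 22
  bit 4 = 1: r = r^2 * 5 mod 43 = 22^2 * 5 = 11*5 = 12
  -> s = B^a = 12

Answer: 28 5 12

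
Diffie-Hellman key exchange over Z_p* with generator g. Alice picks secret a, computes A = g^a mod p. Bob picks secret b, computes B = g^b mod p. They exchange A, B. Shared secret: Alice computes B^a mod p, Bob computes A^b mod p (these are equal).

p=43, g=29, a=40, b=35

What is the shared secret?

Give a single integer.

A = 29^40 mod 43  (bits of 40 = 101000)
  bit 0 = 1: r = r^2 * 29 mod 43 = 1^2 * 29 = 1*29 = 29
  bit 1 = 0: r = r^2 mod 43 = 29^2 = 24
  bit 2 = 1: r = r^2 * 29 mod 43 = 24^2 * 29 = 17*29 = 20
  bit 3 = 0: r = r^2 mod 43 = 20^2 = 13
  bit 4 = 0: r = r^2 mod 43 = 13^2 = 40
  bit 5 = 0: r = r^2 mod 43 = 40^2 = 9
  -> A = 9
B = 29^35 mod 43  (bits of 35 = 100011)
  bit 0 = 1: r = r^2 * 29 mod 43 = 1^2 * 29 = 1*29 = 29
  bit 1 = 0: r = r^2 mod 43 = 29^2 = 24
  bit 2 = 0: r = r^2 mod 43 = 24^2 = 17
  bit 3 = 0: r = r^2 mod 43 = 17^2 = 31
  bit 4 = 1: r = r^2 * 29 mod 43 = 31^2 * 29 = 15*29 = 5
  bit 5 = 1: r = r^2 * 29 mod 43 = 5^2 * 29 = 25*29 = 37
  -> B = 37
s = B^a = 37^40 mod 43  (bits of 40 = 101000)
  bit 0 = 1: r = r^2 * 37 mod 43 = 1^2 * 37 = 1*37 = 37
  bit 1 = 0: r = r^2 mod 43 = 37^2 = 36
  bit 2 = 1: r = r^2 * 37 mod 43 = 36^2 * 37 = 6*37 = 7
  bit 3 = 0: r = r^2 mod 43 = 7^2 = 6
  bit 4 = 0: r = r^2 mod 43 = 6^2 = 36
  bit 5 = 0: r = r^2 mod 43 = 36^2 = 6
  -> s = B^a = 6

Answer: 6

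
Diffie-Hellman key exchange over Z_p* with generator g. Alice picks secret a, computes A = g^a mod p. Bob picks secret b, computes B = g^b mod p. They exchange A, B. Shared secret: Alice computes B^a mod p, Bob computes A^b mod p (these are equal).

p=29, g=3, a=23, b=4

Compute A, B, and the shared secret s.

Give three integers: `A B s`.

Answer: 8 23 7

Derivation:
A = 3^23 mod 29  (bits of 23 = 10111)
  bit 0 = 1: r = r^2 * 3 mod 29 = 1^2 * 3 = 1*3 = 3
  bit 1 = 0: r = r^2 mod 29 = 3^2 = 9
  bit 2 = 1: r = r^2 * 3 mod 29 = 9^2 * 3 = 23*3 = 11
  bit 3 = 1: r = r^2 * 3 mod 29 = 11^2 * 3 = 5*3 = 15
  bit 4 = 1: r = r^2 * 3 mod 29 = 15^2 * 3 = 22*3 = 8
  -> A = 8
B = 3^4 mod 29  (bits of 4 = 100)
  bit 0 = 1: r = r^2 * 3 mod 29 = 1^2 * 3 = 1*3 = 3
  bit 1 = 0: r = r^2 mod 29 = 3^2 = 9
  bit 2 = 0: r = r^2 mod 29 = 9^2 = 23
  -> B = 23
s = B^a = 23^23 mod 29  (bits of 23 = 10111)
  bit 0 = 1: r = r^2 * 23 mod 29 = 1^2 * 23 = 1*23 = 23
  bit 1 = 0: r = r^2 mod 29 = 23^2 = 7
  bit 2 = 1: r = r^2 * 23 mod 29 = 7^2 * 23 = 20*23 = 25
  bit 3 = 1: r = r^2 * 23 mod 29 = 25^2 * 23 = 16*23 = 20
  bit 4 = 1: r = r^2 * 23 mod 29 = 20^2 * 23 = 23*23 = 7
  -> s = B^a = 7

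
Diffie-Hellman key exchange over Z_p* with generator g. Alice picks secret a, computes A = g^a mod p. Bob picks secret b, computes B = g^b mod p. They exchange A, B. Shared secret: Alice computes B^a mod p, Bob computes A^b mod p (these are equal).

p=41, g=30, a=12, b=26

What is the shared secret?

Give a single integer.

Answer: 18

Derivation:
A = 30^12 mod 41  (bits of 12 = 1100)
  bit 0 = 1: r = r^2 * 30 mod 41 = 1^2 * 30 = 1*30 = 30
  bit 1 = 1: r = r^2 * 30 mod 41 = 30^2 * 30 = 39*30 = 22
  bit 2 = 0: r = r^2 mod 41 = 22^2 = 33
  bit 3 = 0: r = r^2 mod 41 = 33^2 = 23
  -> A = 23
B = 30^26 mod 41  (bits of 26 = 11010)
  bit 0 = 1: r = r^2 * 30 mod 41 = 1^2 * 30 = 1*30 = 30
  bit 1 = 1: r = r^2 * 30 mod 41 = 30^2 * 30 = 39*30 = 22
  bit 2 = 0: r = r^2 mod 41 = 22^2 = 33
  bit 3 = 1: r = r^2 * 30 mod 41 = 33^2 * 30 = 23*30 = 34
  bit 4 = 0: r = r^2 mod 41 = 34^2 = 8
  -> B = 8
s = B^a = 8^12 mod 41  (bits of 12 = 1100)
  bit 0 = 1: r = r^2 * 8 mod 41 = 1^2 * 8 = 1*8 = 8
  bit 1 = 1: r = r^2 * 8 mod 41 = 8^2 * 8 = 23*8 = 20
  bit 2 = 0: r = r^2 mod 41 = 20^2 = 31
  bit 3 = 0: r = r^2 mod 41 = 31^2 = 18
  -> s = B^a = 18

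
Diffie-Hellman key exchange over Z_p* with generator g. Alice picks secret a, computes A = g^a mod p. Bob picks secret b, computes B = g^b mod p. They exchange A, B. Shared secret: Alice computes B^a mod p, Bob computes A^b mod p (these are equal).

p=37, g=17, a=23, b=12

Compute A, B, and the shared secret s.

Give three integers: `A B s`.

Answer: 18 26 10

Derivation:
A = 17^23 mod 37  (bits of 23 = 10111)
  bit 0 = 1: r = r^2 * 17 mod 37 = 1^2 * 17 = 1*17 = 17
  bit 1 = 0: r = r^2 mod 37 = 17^2 = 30
  bit 2 = 1: r = r^2 * 17 mod 37 = 30^2 * 17 = 12*17 = 19
  bit 3 = 1: r = r^2 * 17 mod 37 = 19^2 * 17 = 28*17 = 32
  bit 4 = 1: r = r^2 * 17 mod 37 = 32^2 * 17 = 25*17 = 18
  -> A = 18
B = 17^12 mod 37  (bits of 12 = 1100)
  bit 0 = 1: r = r^2 * 17 mod 37 = 1^2 * 17 = 1*17 = 17
  bit 1 = 1: r = r^2 * 17 mod 37 = 17^2 * 17 = 30*17 = 29
  bit 2 = 0: r = r^2 mod 37 = 29^2 = 27
  bit 3 = 0: r = r^2 mod 37 = 27^2 = 26
  -> B = 26
s = B^a = 26^23 mod 37  (bits of 23 = 10111)
  bit 0 = 1: r = r^2 * 26 mod 37 = 1^2 * 26 = 1*26 = 26
  bit 1 = 0: r = r^2 mod 37 = 26^2 = 10
  bit 2 = 1: r = r^2 * 26 mod 37 = 10^2 * 26 = 26*26 = 10
  bit 3 = 1: r = r^2 * 26 mod 37 = 10^2 * 26 = 26*26 = 10
  bit 4 = 1: r = r^2 * 26 mod 37 = 10^2 * 26 = 26*26 = 10
  -> s = B^a = 10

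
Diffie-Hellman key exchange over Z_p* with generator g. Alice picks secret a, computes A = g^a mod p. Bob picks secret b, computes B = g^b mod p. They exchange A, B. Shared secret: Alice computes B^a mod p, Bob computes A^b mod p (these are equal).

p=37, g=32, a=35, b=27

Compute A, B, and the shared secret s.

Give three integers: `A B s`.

A = 32^35 mod 37  (bits of 35 = 100011)
  bit 0 = 1: r = r^2 * 32 mod 37 = 1^2 * 32 = 1*32 = 32
  bit 1 = 0: r = r^2 mod 37 = 32^2 = 25
  bit 2 = 0: r = r^2 mod 37 = 25^2 = 33
  bit 3 = 0: r = r^2 mod 37 = 33^2 = 16
  bit 4 = 1: r = r^2 * 32 mod 37 = 16^2 * 32 = 34*32 = 15
  bit 5 = 1: r = r^2 * 32 mod 37 = 15^2 * 32 = 3*32 = 22
  -> A = 22
B = 32^27 mod 37  (bits of 27 = 11011)
  bit 0 = 1: r = r^2 * 32 mod 37 = 1^2 * 32 = 1*32 = 32
  bit 1 = 1: r = r^2 * 32 mod 37 = 32^2 * 32 = 25*32 = 23
  bit 2 = 0: r = r^2 mod 37 = 23^2 = 11
  bit 3 = 1: r = r^2 * 32 mod 37 = 11^2 * 32 = 10*32 = 24
  bit 4 = 1: r = r^2 * 32 mod 37 = 24^2 * 32 = 21*32 = 6
  -> B = 6
s = B^a = 6^35 mod 37  (bits of 35 = 100011)
  bit 0 = 1: r = r^2 * 6 mod 37 = 1^2 * 6 = 1*6 = 6
  bit 1 = 0: r = r^2 mod 37 = 6^2 = 36
  bit 2 = 0: r = r^2 mod 37 = 36^2 = 1
  bit 3 = 0: r = r^2 mod 37 = 1^2 = 1
  bit 4 = 1: r = r^2 * 6 mod 37 = 1^2 * 6 = 1*6 = 6
  bit 5 = 1: r = r^2 * 6 mod 37 = 6^2 * 6 = 36*6 = 31
  -> s = B^a = 31

Answer: 22 6 31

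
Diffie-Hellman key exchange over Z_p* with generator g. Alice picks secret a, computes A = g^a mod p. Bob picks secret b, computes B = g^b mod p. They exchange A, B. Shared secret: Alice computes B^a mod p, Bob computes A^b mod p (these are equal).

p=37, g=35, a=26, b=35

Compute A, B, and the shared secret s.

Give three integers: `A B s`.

Answer: 3 18 25

Derivation:
A = 35^26 mod 37  (bits of 26 = 11010)
  bit 0 = 1: r = r^2 * 35 mod 37 = 1^2 * 35 = 1*35 = 35
  bit 1 = 1: r = r^2 * 35 mod 37 = 35^2 * 35 = 4*35 = 29
  bit 2 = 0: r = r^2 mod 37 = 29^2 = 27
  bit 3 = 1: r = r^2 * 35 mod 37 = 27^2 * 35 = 26*35 = 22
  bit 4 = 0: r = r^2 mod 37 = 22^2 = 3
  -> A = 3
B = 35^35 mod 37  (bits of 35 = 100011)
  bit 0 = 1: r = r^2 * 35 mod 37 = 1^2 * 35 = 1*35 = 35
  bit 1 = 0: r = r^2 mod 37 = 35^2 = 4
  bit 2 = 0: r = r^2 mod 37 = 4^2 = 16
  bit 3 = 0: r = r^2 mod 37 = 16^2 = 34
  bit 4 = 1: r = r^2 * 35 mod 37 = 34^2 * 35 = 9*35 = 19
  bit 5 = 1: r = r^2 * 35 mod 37 = 19^2 * 35 = 28*35 = 18
  -> B = 18
s = B^a = 18^26 mod 37  (bits of 26 = 11010)
  bit 0 = 1: r = r^2 * 18 mod 37 = 1^2 * 18 = 1*18 = 18
  bit 1 = 1: r = r^2 * 18 mod 37 = 18^2 * 18 = 28*18 = 23
  bit 2 = 0: r = r^2 mod 37 = 23^2 = 11
  bit 3 = 1: r = r^2 * 18 mod 37 = 11^2 * 18 = 10*18 = 32
  bit 4 = 0: r = r^2 mod 37 = 32^2 = 25
  -> s = B^a = 25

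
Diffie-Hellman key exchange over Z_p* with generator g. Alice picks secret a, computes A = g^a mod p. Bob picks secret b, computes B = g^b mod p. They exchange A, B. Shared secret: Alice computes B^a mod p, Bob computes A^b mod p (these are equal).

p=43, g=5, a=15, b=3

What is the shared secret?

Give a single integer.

A = 5^15 mod 43  (bits of 15 = 1111)
  bit 0 = 1: r = r^2 * 5 mod 43 = 1^2 * 5 = 1*5 = 5
  bit 1 = 1: r = r^2 * 5 mod 43 = 5^2 * 5 = 25*5 = 39
  bit 2 = 1: r = r^2 * 5 mod 43 = 39^2 * 5 = 16*5 = 37
  bit 3 = 1: r = r^2 * 5 mod 43 = 37^2 * 5 = 36*5 = 8
  -> A = 8
B = 5^3 mod 43  (bits of 3 = 11)
  bit 0 = 1: r = r^2 * 5 mod 43 = 1^2 * 5 = 1*5 = 5
  bit 1 = 1: r = r^2 * 5 mod 43 = 5^2 * 5 = 25*5 = 39
  -> B = 39
s = B^a = 39^15 mod 43  (bits of 15 = 1111)
  bit 0 = 1: r = r^2 * 39 mod 43 = 1^2 * 39 = 1*39 = 39
  bit 1 = 1: r = r^2 * 39 mod 43 = 39^2 * 39 = 16*39 = 22
  bit 2 = 1: r = r^2 * 39 mod 43 = 22^2 * 39 = 11*39 = 42
  bit 3 = 1: r = r^2 * 39 mod 43 = 42^2 * 39 = 1*39 = 39
  -> s = B^a = 39

Answer: 39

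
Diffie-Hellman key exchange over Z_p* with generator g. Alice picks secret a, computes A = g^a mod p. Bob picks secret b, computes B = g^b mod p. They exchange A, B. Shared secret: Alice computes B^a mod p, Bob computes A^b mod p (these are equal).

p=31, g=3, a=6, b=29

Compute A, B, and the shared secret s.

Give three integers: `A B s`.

A = 3^6 mod 31  (bits of 6 = 110)
  bit 0 = 1: r = r^2 * 3 mod 31 = 1^2 * 3 = 1*3 = 3
  bit 1 = 1: r = r^2 * 3 mod 31 = 3^2 * 3 = 9*3 = 27
  bit 2 = 0: r = r^2 mod 31 = 27^2 = 16
  -> A = 16
B = 3^29 mod 31  (bits of 29 = 11101)
  bit 0 = 1: r = r^2 * 3 mod 31 = 1^2 * 3 = 1*3 = 3
  bit 1 = 1: r = r^2 * 3 mod 31 = 3^2 * 3 = 9*3 = 27
  bit 2 = 1: r = r^2 * 3 mod 31 = 27^2 * 3 = 16*3 = 17
  bit 3 = 0: r = r^2 mod 31 = 17^2 = 10
  bit 4 = 1: r = r^2 * 3 mod 31 = 10^2 * 3 = 7*3 = 21
  -> B = 21
s = B^a = 21^6 mod 31  (bits of 6 = 110)
  bit 0 = 1: r = r^2 * 21 mod 31 = 1^2 * 21 = 1*21 = 21
  bit 1 = 1: r = r^2 * 21 mod 31 = 21^2 * 21 = 7*21 = 23
  bit 2 = 0: r = r^2 mod 31 = 23^2 = 2
  -> s = B^a = 2

Answer: 16 21 2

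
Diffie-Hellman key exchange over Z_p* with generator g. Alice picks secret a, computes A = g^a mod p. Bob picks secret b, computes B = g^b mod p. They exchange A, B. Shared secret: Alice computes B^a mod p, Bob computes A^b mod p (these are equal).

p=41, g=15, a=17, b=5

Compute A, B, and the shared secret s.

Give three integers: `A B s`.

A = 15^17 mod 41  (bits of 17 = 10001)
  bit 0 = 1: r = r^2 * 15 mod 41 = 1^2 * 15 = 1*15 = 15
  bit 1 = 0: r = r^2 mod 41 = 15^2 = 20
  bit 2 = 0: r = r^2 mod 41 = 20^2 = 31
  bit 3 = 0: r = r^2 mod 41 = 31^2 = 18
  bit 4 = 1: r = r^2 * 15 mod 41 = 18^2 * 15 = 37*15 = 22
  -> A = 22
B = 15^5 mod 41  (bits of 5 = 101)
  bit 0 = 1: r = r^2 * 15 mod 41 = 1^2 * 15 = 1*15 = 15
  bit 1 = 0: r = r^2 mod 41 = 15^2 = 20
  bit 2 = 1: r = r^2 * 15 mod 41 = 20^2 * 15 = 31*15 = 14
  -> B = 14
s = B^a = 14^17 mod 41  (bits of 17 = 10001)
  bit 0 = 1: r = r^2 * 14 mod 41 = 1^2 * 14 = 1*14 = 14
  bit 1 = 0: r = r^2 mod 41 = 14^2 = 32
  bit 2 = 0: r = r^2 mod 41 = 32^2 = 40
  bit 3 = 0: r = r^2 mod 41 = 40^2 = 1
  bit 4 = 1: r = r^2 * 14 mod 41 = 1^2 * 14 = 1*14 = 14
  -> s = B^a = 14

Answer: 22 14 14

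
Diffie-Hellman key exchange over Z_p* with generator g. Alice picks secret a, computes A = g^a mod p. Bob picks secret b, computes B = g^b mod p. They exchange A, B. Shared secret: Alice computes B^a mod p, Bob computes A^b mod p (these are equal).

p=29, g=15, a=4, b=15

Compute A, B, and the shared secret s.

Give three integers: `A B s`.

Answer: 20 14 20

Derivation:
A = 15^4 mod 29  (bits of 4 = 100)
  bit 0 = 1: r = r^2 * 15 mod 29 = 1^2 * 15 = 1*15 = 15
  bit 1 = 0: r = r^2 mod 29 = 15^2 = 22
  bit 2 = 0: r = r^2 mod 29 = 22^2 = 20
  -> A = 20
B = 15^15 mod 29  (bits of 15 = 1111)
  bit 0 = 1: r = r^2 * 15 mod 29 = 1^2 * 15 = 1*15 = 15
  bit 1 = 1: r = r^2 * 15 mod 29 = 15^2 * 15 = 22*15 = 11
  bit 2 = 1: r = r^2 * 15 mod 29 = 11^2 * 15 = 5*15 = 17
  bit 3 = 1: r = r^2 * 15 mod 29 = 17^2 * 15 = 28*15 = 14
  -> B = 14
s = B^a = 14^4 mod 29  (bits of 4 = 100)
  bit 0 = 1: r = r^2 * 14 mod 29 = 1^2 * 14 = 1*14 = 14
  bit 1 = 0: r = r^2 mod 29 = 14^2 = 22
  bit 2 = 0: r = r^2 mod 29 = 22^2 = 20
  -> s = B^a = 20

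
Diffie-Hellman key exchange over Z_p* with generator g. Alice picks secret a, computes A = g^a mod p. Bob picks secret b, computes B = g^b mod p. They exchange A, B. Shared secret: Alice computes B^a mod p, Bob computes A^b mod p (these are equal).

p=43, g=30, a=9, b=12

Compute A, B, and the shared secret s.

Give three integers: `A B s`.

A = 30^9 mod 43  (bits of 9 = 1001)
  bit 0 = 1: r = r^2 * 30 mod 43 = 1^2 * 30 = 1*30 = 30
  bit 1 = 0: r = r^2 mod 43 = 30^2 = 40
  bit 2 = 0: r = r^2 mod 43 = 40^2 = 9
  bit 3 = 1: r = r^2 * 30 mod 43 = 9^2 * 30 = 38*30 = 22
  -> A = 22
B = 30^12 mod 43  (bits of 12 = 1100)
  bit 0 = 1: r = r^2 * 30 mod 43 = 1^2 * 30 = 1*30 = 30
  bit 1 = 1: r = r^2 * 30 mod 43 = 30^2 * 30 = 40*30 = 39
  bit 2 = 0: r = r^2 mod 43 = 39^2 = 16
  bit 3 = 0: r = r^2 mod 43 = 16^2 = 41
  -> B = 41
s = B^a = 41^9 mod 43  (bits of 9 = 1001)
  bit 0 = 1: r = r^2 * 41 mod 43 = 1^2 * 41 = 1*41 = 41
  bit 1 = 0: r = r^2 mod 43 = 41^2 = 4
  bit 2 = 0: r = r^2 mod 43 = 4^2 = 16
  bit 3 = 1: r = r^2 * 41 mod 43 = 16^2 * 41 = 41*41 = 4
  -> s = B^a = 4

Answer: 22 41 4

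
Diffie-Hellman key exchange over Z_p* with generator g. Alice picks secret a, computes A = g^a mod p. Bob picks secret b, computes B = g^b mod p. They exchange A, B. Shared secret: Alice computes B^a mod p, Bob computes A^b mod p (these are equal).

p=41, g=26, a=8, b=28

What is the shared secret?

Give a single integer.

A = 26^8 mod 41  (bits of 8 = 1000)
  bit 0 = 1: r = r^2 * 26 mod 41 = 1^2 * 26 = 1*26 = 26
  bit 1 = 0: r = r^2 mod 41 = 26^2 = 20
  bit 2 = 0: r = r^2 mod 41 = 20^2 = 31
  bit 3 = 0: r = r^2 mod 41 = 31^2 = 18
  -> A = 18
B = 26^28 mod 41  (bits of 28 = 11100)
  bit 0 = 1: r = r^2 * 26 mod 41 = 1^2 * 26 = 1*26 = 26
  bit 1 = 1: r = r^2 * 26 mod 41 = 26^2 * 26 = 20*26 = 28
  bit 2 = 1: r = r^2 * 26 mod 41 = 28^2 * 26 = 5*26 = 7
  bit 3 = 0: r = r^2 mod 41 = 7^2 = 8
  bit 4 = 0: r = r^2 mod 41 = 8^2 = 23
  -> B = 23
s = B^a = 23^8 mod 41  (bits of 8 = 1000)
  bit 0 = 1: r = r^2 * 23 mod 41 = 1^2 * 23 = 1*23 = 23
  bit 1 = 0: r = r^2 mod 41 = 23^2 = 37
  bit 2 = 0: r = r^2 mod 41 = 37^2 = 16
  bit 3 = 0: r = r^2 mod 41 = 16^2 = 10
  -> s = B^a = 10

Answer: 10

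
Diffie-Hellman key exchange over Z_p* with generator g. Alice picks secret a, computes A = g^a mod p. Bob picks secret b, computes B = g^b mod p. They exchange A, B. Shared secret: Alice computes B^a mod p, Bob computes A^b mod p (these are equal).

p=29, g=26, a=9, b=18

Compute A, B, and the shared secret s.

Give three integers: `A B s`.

Answer: 8 6 22

Derivation:
A = 26^9 mod 29  (bits of 9 = 1001)
  bit 0 = 1: r = r^2 * 26 mod 29 = 1^2 * 26 = 1*26 = 26
  bit 1 = 0: r = r^2 mod 29 = 26^2 = 9
  bit 2 = 0: r = r^2 mod 29 = 9^2 = 23
  bit 3 = 1: r = r^2 * 26 mod 29 = 23^2 * 26 = 7*26 = 8
  -> A = 8
B = 26^18 mod 29  (bits of 18 = 10010)
  bit 0 = 1: r = r^2 * 26 mod 29 = 1^2 * 26 = 1*26 = 26
  bit 1 = 0: r = r^2 mod 29 = 26^2 = 9
  bit 2 = 0: r = r^2 mod 29 = 9^2 = 23
  bit 3 = 1: r = r^2 * 26 mod 29 = 23^2 * 26 = 7*26 = 8
  bit 4 = 0: r = r^2 mod 29 = 8^2 = 6
  -> B = 6
s = B^a = 6^9 mod 29  (bits of 9 = 1001)
  bit 0 = 1: r = r^2 * 6 mod 29 = 1^2 * 6 = 1*6 = 6
  bit 1 = 0: r = r^2 mod 29 = 6^2 = 7
  bit 2 = 0: r = r^2 mod 29 = 7^2 = 20
  bit 3 = 1: r = r^2 * 6 mod 29 = 20^2 * 6 = 23*6 = 22
  -> s = B^a = 22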